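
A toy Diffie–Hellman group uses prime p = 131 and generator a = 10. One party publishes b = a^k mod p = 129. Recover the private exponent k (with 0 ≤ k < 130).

18

Baby-step giant-step with m = ceil(sqrt(130)) = 12.
Baby table (10^j mod 131 for j=0..11):
  0:1  1:10  2:100  3:83  4:44  5:47  6:77  7:115
  8:102  9:103  10:113  11:82
Giant step factor: 10^(-12) ≡ 27 (mod 131).
Scan 129·27^i mod 131 for i = 0, 1, …:
  i=0: 129   i=1: 77
Match at i=1, j=6: k = 1·12 + 6 = 18.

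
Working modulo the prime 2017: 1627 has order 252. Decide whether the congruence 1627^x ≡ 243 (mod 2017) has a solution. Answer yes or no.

no

243 ∈ ⟨1627⟩ iff 243^252 ≡ 1 (mod 2017), since |⟨1627⟩| = 252.
243^252 mod 2017 = 1788.
Since 1788 ≠ 1, 243 does not lie in the subgroup.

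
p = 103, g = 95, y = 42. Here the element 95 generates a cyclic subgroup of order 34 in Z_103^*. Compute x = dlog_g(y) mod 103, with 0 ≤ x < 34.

Successive powers of 95 modulo 103:
  95^0=1  95^1=95  95^2=64  95^3=3  95^4=79  95^5=89
  95^6=9  95^7=31  95^8=61  95^9=27  95^10=93  95^11=80
  95^12=81  95^13=73  95^14=34  95^15=37  95^16=13  95^17=102
  95^18=8  95^19=39  95^20=100  95^21=24  95^22=14  95^23=94
  95^24=72  95^25=42
So 95^25 ≡ 42 (mod 103), giving x = 25.

25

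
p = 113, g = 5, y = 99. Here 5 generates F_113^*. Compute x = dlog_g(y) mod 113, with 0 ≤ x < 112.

Baby-step giant-step with m = ceil(sqrt(112)) = 11.
Baby table (5^j mod 113 for j=0..10):
  0:1  1:5  2:25  3:12  4:60  5:74  6:31  7:42
  8:97  9:33  10:52
Giant step factor: 5^(-11) ≡ 10 (mod 113).
Scan 99·10^i mod 113 for i = 0, 1, …:
  i=0: 99   i=1: 86   i=2: 69   i=3: 12
Match at i=3, j=3: x = 3·11 + 3 = 36.

36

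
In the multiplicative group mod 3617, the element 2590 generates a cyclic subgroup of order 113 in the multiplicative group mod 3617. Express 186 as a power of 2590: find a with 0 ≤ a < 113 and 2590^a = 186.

88

Baby-step giant-step with m = ceil(sqrt(113)) = 11.
Baby table (2590^j mod 3617 for j=0..10):
  0:1  1:2590  2:2182  3:1626  4:1152  5:3272  6:3466  7:3163
  8:3282  9:430  10:3281
Giant step factor: 2590^(-11) ≡ 993 (mod 3617).
Scan 186·993^i mod 3617 for i = 0, 1, …:
  i=0: 186   i=1: 231   i=2: 1512   i=3: 361
  i=4: 390   i=5: 251   i=6: 3287   i=7: 1457
  i=8: 1
Match at i=8, j=0: a = 8·11 + 0 = 88.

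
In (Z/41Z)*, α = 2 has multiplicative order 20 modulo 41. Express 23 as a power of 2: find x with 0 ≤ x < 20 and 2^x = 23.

6

Successive powers of 2 modulo 41:
  2^0=1  2^1=2  2^2=4  2^3=8  2^4=16  2^5=32
  2^6=23
So 2^6 ≡ 23 (mod 41), giving x = 6.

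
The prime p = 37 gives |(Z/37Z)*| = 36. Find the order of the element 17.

The order of 17 must divide p − 1 = 36 = 2^2 · 3^2.
Divisors: 1, 2, 3, 4, 6, 9, 12, 18, 36.
Check each in increasing order: 17^1 ≡ 17;  17^2 ≡ 30;  17^3 ≡ 29;  17^4 ≡ 12;  17^6 ≡ 27;  17^9 ≡ 6;  17^12 ≡ 26;  17^18 ≡ 36;  17^36 ≡ 1.
Smallest exponent giving 1 is 36.

36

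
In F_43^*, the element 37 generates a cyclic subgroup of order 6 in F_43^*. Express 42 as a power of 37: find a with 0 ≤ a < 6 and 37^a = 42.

3

Successive powers of 37 modulo 43:
  37^0=1  37^1=37  37^2=36  37^3=42
So 37^3 ≡ 42 (mod 43), giving a = 3.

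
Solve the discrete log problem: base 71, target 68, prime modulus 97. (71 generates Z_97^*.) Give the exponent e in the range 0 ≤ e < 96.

23

Baby-step giant-step with m = ceil(sqrt(96)) = 10.
Baby table (71^j mod 97 for j=0..9):
  0:1  1:71  2:94  3:78  4:9  5:57  6:70  7:23
  8:81  9:28
Giant step factor: 71^(-10) ≡ 95 (mod 97).
Scan 68·95^i mod 97 for i = 0, 1, …:
  i=0: 68   i=1: 58   i=2: 78
Match at i=2, j=3: e = 2·10 + 3 = 23.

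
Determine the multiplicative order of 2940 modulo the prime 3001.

The order of 2940 must divide p − 1 = 3000 = 2^3 · 3 · 5^3.
Divisors: 1, 2, 3, 4, 5, 6, 8, 10, 12, 15, 20, 24, 25, 30, 40, 50, 60, 75, 100, 120, 125, 150, 200, 250, 300, 375, 500, 600, 750, 1000, 1500, 3000.
Check each in increasing order: 2940^1 ≡ 2940;  2940^2 ≡ 720;  2940^3 ≡ 1095;  2940^4 ≡ 2228;  2940^5 ≡ 2138;  2940^6 ≡ 1626;  2940^8 ≡ 330;  2940^10 ≡ 521;  2940^12 ≡ 2996;  2940^15 ≡ 527;  2940^20 ≡ 1351;  2940^24 ≡ 25;  2940^25 ≡ 1476;  2940^30 ≡ 1637;  2940^40 ≡ 593;  2940^50 ≡ 2851;  2940^60 ≡ 2877;  2940^75 ≡ 674;  2940^100 ≡ 1493;  2940^120 ≡ 371;  2940^125 ≡ 934;  2940^150 ≡ 1125;  2940^200 ≡ 2307;  2940^250 ≡ 2066;  2940^300 ≡ 2204;  2940^375 ≡ 1.
Smallest exponent giving 1 is 375.

375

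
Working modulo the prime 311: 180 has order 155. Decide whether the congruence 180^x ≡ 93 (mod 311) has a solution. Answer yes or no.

93 ∈ ⟨180⟩ iff 93^155 ≡ 1 (mod 311), since |⟨180⟩| = 155.
93^155 mod 311 = 310.
Since 310 ≠ 1, 93 does not lie in the subgroup.

no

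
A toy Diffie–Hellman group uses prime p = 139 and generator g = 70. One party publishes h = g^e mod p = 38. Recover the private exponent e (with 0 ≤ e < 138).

Baby-step giant-step with m = ceil(sqrt(138)) = 12.
Baby table (70^j mod 139 for j=0..11):
  0:1  1:70  2:35  3:87  4:113  5:126  6:63  7:101
  8:120  9:60  10:30  11:15
Giant step factor: 70^(-12) ≡ 65 (mod 139).
Scan 38·65^i mod 139 for i = 0, 1, …:
  i=0: 38   i=1: 107   i=2: 5   i=3: 47
  i=4: 136   i=5: 83   i=6: 113
Match at i=6, j=4: e = 6·12 + 4 = 76.

76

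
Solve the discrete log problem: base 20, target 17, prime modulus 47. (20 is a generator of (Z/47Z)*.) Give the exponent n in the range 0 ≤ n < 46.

34

Baby-step giant-step with m = ceil(sqrt(46)) = 7.
Baby table (20^j mod 47 for j=0..6):
  0:1  1:20  2:24  3:10  4:12  5:5  6:6
Giant step factor: 20^(-7) ≡ 38 (mod 47).
Scan 17·38^i mod 47 for i = 0, 1, …:
  i=0: 17   i=1: 35   i=2: 14   i=3: 15
  i=4: 6
Match at i=4, j=6: n = 4·7 + 6 = 34.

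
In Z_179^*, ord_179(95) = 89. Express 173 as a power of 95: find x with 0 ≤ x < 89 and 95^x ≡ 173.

65

Baby-step giant-step with m = ceil(sqrt(89)) = 10.
Baby table (95^j mod 179 for j=0..9):
  0:1  1:95  2:75  3:144  4:76  5:60  6:151  7:25
  8:48  9:85
Giant step factor: 95^(-10) ≡ 9 (mod 179).
Scan 173·9^i mod 179 for i = 0, 1, …:
  i=0: 173   i=1: 125   i=2: 51   i=3: 101
  i=4: 14   i=5: 126   i=6: 60
Match at i=6, j=5: x = 6·10 + 5 = 65.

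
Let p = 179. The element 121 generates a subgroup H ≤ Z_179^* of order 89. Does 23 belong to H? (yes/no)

23 ∈ ⟨121⟩ iff 23^89 ≡ 1 (mod 179), since |⟨121⟩| = 89.
23^89 mod 179 = 178.
Since 178 ≠ 1, 23 does not lie in the subgroup.

no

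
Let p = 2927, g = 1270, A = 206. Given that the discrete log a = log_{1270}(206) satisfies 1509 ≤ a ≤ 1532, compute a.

1520

Compute 1270^1509 mod 2927 = 1920, then multiply by 1270 repeatedly:
  1270^1509=1920  1270^1510=209  1270^1511=2000  1270^1512=2291  1270^1513=132
  1270^1514=801  1270^1515=1601  1270^1516=1932  1270^1517=814  1270^1518=549
  1270^1519=604  1270^1520=206
Found 206 at exponent 1520.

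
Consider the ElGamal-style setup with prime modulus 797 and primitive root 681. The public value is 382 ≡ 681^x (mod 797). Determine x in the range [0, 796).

12

Baby-step giant-step with m = ceil(sqrt(796)) = 29.
Baby table (681^j mod 797 for j=0..28):
  0:1  1:681  2:704  3:427  4:679  5:139  6:613  7:622
  8:375  9:335  10:193  11:725  12:382  13:320  14:339  15:526
  16:353  17:496  18:645  19:98  20:587  21:450  22:402  23:391
  24:73  25:299  26:384  27:88  28:153
Giant step factor: 681^(-29) ≡ 108 (mod 797).
Scan 382·108^i mod 797 for i = 0, 1, …:
  i=0: 382
Match at i=0, j=12: x = 0·29 + 12 = 12.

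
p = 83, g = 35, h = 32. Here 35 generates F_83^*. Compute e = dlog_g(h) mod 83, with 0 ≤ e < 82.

47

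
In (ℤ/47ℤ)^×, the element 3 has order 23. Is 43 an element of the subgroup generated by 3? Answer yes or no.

no

43 ∈ ⟨3⟩ iff 43^23 ≡ 1 (mod 47), since |⟨3⟩| = 23.
43^23 mod 47 = 46.
Since 46 ≠ 1, 43 does not lie in the subgroup.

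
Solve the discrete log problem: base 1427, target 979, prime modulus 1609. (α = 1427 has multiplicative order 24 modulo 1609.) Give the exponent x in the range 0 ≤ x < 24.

21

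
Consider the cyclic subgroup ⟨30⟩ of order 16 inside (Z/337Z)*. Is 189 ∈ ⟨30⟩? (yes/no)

⟨30⟩ has order 16; its elements mod 337 are {1, 30, 40, 59, 85, 111, 146, 148, 189, 191, 226, 252, 278, 297, 307, 336}.
189 is in this set.

yes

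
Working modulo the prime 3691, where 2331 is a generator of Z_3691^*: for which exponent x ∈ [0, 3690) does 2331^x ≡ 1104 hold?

Baby-step giant-step with m = ceil(sqrt(3690)) = 61.
Baby table (2331^j mod 3691 for j=0..60):
  0:1  1:2331  2:409  3:1101  4:1186  5:7  6:1553  7:2863
  8:325  9:920  10:49  11:3489  12:1586  13:2275  14:2749  15:343
  16:2277  17:29  18:1161  19:788  20:2401  21:1175  22:203  23:745
  24:1825  25:2043  26:843  27:1421  28:1524  29:1702  30:3228  31:2210
  32:2565  33:3286  34:841  35:450  36:706  37:3191  38:856  39:2196
  40:3150  41:1251  42:191  43:2301  44:608  45:3595  46:1375  47:1337
  48:1343  49:565  50:3019  51:2243  52:1977  53:2019  54:264  55:2678
  56:937  57:2766  58:3060  59:1848  60:291
Giant step factor: 2331^(-61) ≡ 3543 (mod 3691).
Scan 1104·3543^i mod 3691 for i = 0, 1, …:
  i=0: 1104   i=1: 2703   i=2: 2275
Match at i=2, j=13: x = 2·61 + 13 = 135.

135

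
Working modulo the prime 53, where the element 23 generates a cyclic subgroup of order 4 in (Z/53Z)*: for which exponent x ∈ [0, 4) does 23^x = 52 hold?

2

Successive powers of 23 modulo 53:
  23^0=1  23^1=23  23^2=52
So 23^2 ≡ 52 (mod 53), giving x = 2.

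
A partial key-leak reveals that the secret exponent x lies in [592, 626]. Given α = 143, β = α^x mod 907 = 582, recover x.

597

Compute 143^592 mod 907 = 171, then multiply by 143 repeatedly:
  143^592=171  143^593=871  143^594=294  143^595=320  143^596=410
  143^597=582
Found 582 at exponent 597.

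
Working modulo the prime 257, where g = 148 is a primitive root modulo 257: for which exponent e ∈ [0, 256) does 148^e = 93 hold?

169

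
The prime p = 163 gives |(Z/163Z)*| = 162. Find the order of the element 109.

162

The order of 109 must divide p − 1 = 162 = 2 · 3^4.
Divisors: 1, 2, 3, 6, 9, 18, 27, 54, 81, 162.
Check each in increasing order: 109^1 ≡ 109;  109^2 ≡ 145;  109^3 ≡ 157;  109^6 ≡ 36;  109^9 ≡ 110;  109^18 ≡ 38;  109^27 ≡ 105;  109^54 ≡ 104;  109^81 ≡ 162;  109^162 ≡ 1.
Smallest exponent giving 1 is 162.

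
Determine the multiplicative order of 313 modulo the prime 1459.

486

The order of 313 must divide p − 1 = 1458 = 2 · 3^6.
Divisors: 1, 2, 3, 6, 9, 18, 27, 54, 81, 162, 243, 486, 729, 1458.
Check each in increasing order: 313^1 ≡ 313;  313^2 ≡ 216;  313^3 ≡ 494;  313^6 ≡ 383;  313^9 ≡ 991;  313^18 ≡ 174;  313^27 ≡ 272;  313^54 ≡ 1034;  313^81 ≡ 1120;  313^162 ≡ 1119;  313^243 ≡ 1458;  313^486 ≡ 1.
Smallest exponent giving 1 is 486.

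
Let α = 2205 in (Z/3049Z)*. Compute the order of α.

1524

The order of 2205 must divide p − 1 = 3048 = 2^3 · 3 · 127.
Divisors: 1, 2, 3, 4, 6, 8, 12, 24, 127, 254, 381, 508, 762, 1016, 1524, 3048.
Check each in increasing order: 2205^1 ≡ 2205;  2205^2 ≡ 1919;  2205^3 ≡ 2432;  2205^4 ≡ 2418;  2205^6 ≡ 2613;  2205^8 ≡ 1791;  2205^12 ≡ 1058;  2205^24 ≡ 381;  2205^127 ≡ 2941;  2205^254 ≡ 2517;  2205^381 ≡ 2574;  2205^508 ≡ 2516;  2205^762 ≡ 3048;  2205^1016 ≡ 532;  2205^1524 ≡ 1.
Smallest exponent giving 1 is 1524.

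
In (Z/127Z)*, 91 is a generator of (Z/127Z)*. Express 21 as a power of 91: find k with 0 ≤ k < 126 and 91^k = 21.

94

Baby-step giant-step with m = ceil(sqrt(126)) = 12.
Baby table (91^j mod 127 for j=0..11):
  0:1  1:91  2:26  3:80  4:41  5:48  6:50  7:105
  8:30  9:63  10:18  11:114
Giant step factor: 91^(-12) ≡ 73 (mod 127).
Scan 21·73^i mod 127 for i = 0, 1, …:
  i=0: 21   i=1: 9   i=2: 22   i=3: 82
  i=4: 17   i=5: 98   i=6: 42   i=7: 18
Match at i=7, j=10: k = 7·12 + 10 = 94.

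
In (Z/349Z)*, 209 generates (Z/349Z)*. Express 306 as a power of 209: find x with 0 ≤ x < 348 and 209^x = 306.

Baby-step giant-step with m = ceil(sqrt(348)) = 19.
Baby table (209^j mod 349 for j=0..18):
  0:1  1:209  2:56  3:187  4:344  5:2  6:69  7:112
  8:25  9:339  10:4  11:138  12:224  13:50  14:329  15:8
  16:276  17:99  18:100
Giant step factor: 209^(-19) ≡ 253 (mod 349).
Scan 306·253^i mod 349 for i = 0, 1, …:
  i=0: 306   i=1: 289   i=2: 176   i=3: 205
  i=4: 213   i=5: 143   i=6: 232   i=7: 64
  i=8: 138
Match at i=8, j=11: x = 8·19 + 11 = 163.

163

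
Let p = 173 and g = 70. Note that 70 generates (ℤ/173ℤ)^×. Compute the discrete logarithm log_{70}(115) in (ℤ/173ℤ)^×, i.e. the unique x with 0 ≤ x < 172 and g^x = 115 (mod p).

Successive powers of 70 modulo 173:
  70^0=1  70^1=70  70^2=56  70^3=114  70^4=22  70^5=156
  70^6=21  70^7=86  70^8=138  70^9=145  70^10=116  70^11=162
  70^12=95  70^13=76  70^14=130  70^15=104  70^16=14  70^17=115
So 70^17 ≡ 115 (mod 173), giving x = 17.

17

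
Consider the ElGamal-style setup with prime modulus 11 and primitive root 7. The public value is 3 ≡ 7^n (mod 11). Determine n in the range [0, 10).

4

Successive powers of 7 modulo 11:
  7^0=1  7^1=7  7^2=5  7^3=2  7^4=3
So 7^4 ≡ 3 (mod 11), giving n = 4.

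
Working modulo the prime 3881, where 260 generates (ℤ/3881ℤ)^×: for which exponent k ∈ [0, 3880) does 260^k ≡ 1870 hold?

1647

Baby-step giant-step with m = ceil(sqrt(3880)) = 63.
Baby table (260^j mod 3881 for j=0..62):
  0:1  1:260  2:1623  3:2832  4:2811  5:1232  6:2078  7:821
  8:5  9:1300  10:353  11:2517  12:2412  13:2279  14:2628  15:224
  16:25  17:2619  18:1765  19:942  20:417  21:3633  22:1497  23:1120
  24:125  25:1452  26:1063  27:829  28:2085  29:2641  30:3604  31:1719
  32:625  33:3379  34:1434  35:264  36:2663  37:1562  38:2496  39:833
  40:3125  41:1371  42:3289  43:1320  44:1672  45:48  46:837  47:284
  48:101  49:2974  50:921  51:2719  52:598  53:240  54:304  55:1420
  56:505  57:3227  58:724  59:1952  60:2990  61:1200  62:1520
Giant step factor: 260^(-63) ≡ 2175 (mod 3881).
Scan 1870·2175^i mod 3881 for i = 0, 1, …:
  i=0: 1870   i=1: 3843   i=2: 2732   i=3: 289
  i=4: 3734   i=5: 2398   i=6: 3467   i=7: 3823
  i=8: 1923   i=9: 2688     …   i=25: 982
  i=26: 1300
Match at i=26, j=9: k = 26·63 + 9 = 1647.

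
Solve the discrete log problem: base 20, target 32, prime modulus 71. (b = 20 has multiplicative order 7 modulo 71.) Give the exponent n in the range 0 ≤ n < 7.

Successive powers of 20 modulo 71:
  20^0=1  20^1=20  20^2=45  20^3=48  20^4=37  20^5=30
  20^6=32
So 20^6 ≡ 32 (mod 71), giving n = 6.

6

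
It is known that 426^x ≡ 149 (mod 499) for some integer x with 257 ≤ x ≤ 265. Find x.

261

Compute 426^257 mod 499 = 153, then multiply by 426 repeatedly:
  426^257=153  426^258=308  426^259=470  426^260=121  426^261=149
Found 149 at exponent 261.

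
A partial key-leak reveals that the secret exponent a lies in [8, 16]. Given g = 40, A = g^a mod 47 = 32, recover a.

10

Compute 40^8 mod 47 = 16, then multiply by 40 repeatedly:
  40^8=16  40^9=29  40^10=32
Found 32 at exponent 10.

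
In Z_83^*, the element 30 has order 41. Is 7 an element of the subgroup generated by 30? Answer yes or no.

yes

7 ∈ ⟨30⟩ iff 7^41 ≡ 1 (mod 83), since |⟨30⟩| = 41.
7^41 mod 83 = 1.
Since 1 = 1, 7 lies in the subgroup.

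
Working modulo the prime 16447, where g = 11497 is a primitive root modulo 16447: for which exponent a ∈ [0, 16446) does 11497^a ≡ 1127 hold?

Baby-step giant-step with m = ceil(sqrt(16446)) = 129.
Baby table (11497^j mod 16447 for j=0..128):
  0:1  1:11497  2:12917  3:6786  4:10521  5:8699  6:14643  7:15526
  8:3131  9:11071  10:16401  11:13889  12:14357  13:337  14:9444  15:11021
  16:749  17:9472  18:3997  19:591  20:2116  21:2539  22:13905  23:945
  24:9645  25:2891  26:14887  27:8357  28:13502  29:5708  30:1346  31:14782
  32:1803  33:5871  34:399  35:15037  36:5972  37:10306  38:3894  39:584
  40:3872  41:10802  42:15744  43:9533  44:14540  45:15519  46:4887  47:2887
  48:1793  49:6030  50:2805  51:12965  52:15891  53:5551  54:5487  55:9794
  56:5456  57:15221  58:16204  59:2219  60:2546  61:12149  62:9129  63:7806
  64:10750  65:9992  66:12176  67:7055  68:11178  69:13055  70:14460  71:344
  72:7688  73:2758  74:15357  75:884  76:15549  77:4410  78:12116  79:8009
  80:9167  81:623  82:8186  83:4708  84:799  85:8677  86:8414  87:10951
  88:1862  89:9867  90:5940  91:4236  92:1725  93:13690  94:12587  95:12033
  96:7684  97:6111  98:13030  99:6634  100:6359  101:2508  102:2885  103:11693
  104:13090  105:5680  106:8370  107:14940  108:9159  109:7329  110:3532  111:16208
  112:15313  113:4873  114:6399  115:1872  116:9708  117:3534  118:6308  119:8253
  120:1998  121:10994  122:2823  123:6100  124:1692  125:12570  126:13948  127:1906
  128:5878
Giant step factor: 11497^(-129) ≡ 12411 (mod 16447).
Scan 1127·12411^i mod 16447 for i = 0, 1, …:
  i=0: 1127   i=1: 7247   i=2: 10321   i=3: 4695
  i=4: 14371   i=5: 7213   i=6: 15969   i=7: 4909
  i=8: 5911   i=9: 7801     …   i=109: 2338
  i=110: 4410
Match at i=110, j=77: a = 110·129 + 77 = 14267.

14267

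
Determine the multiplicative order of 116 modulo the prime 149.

The order of 116 must divide p − 1 = 148 = 2^2 · 37.
Divisors: 1, 2, 4, 37, 74, 148.
Check each in increasing order: 116^1 ≡ 116;  116^2 ≡ 46;  116^4 ≡ 30;  116^37 ≡ 148;  116^74 ≡ 1.
Smallest exponent giving 1 is 74.

74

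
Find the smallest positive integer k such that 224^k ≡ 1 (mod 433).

The order of 224 must divide p − 1 = 432 = 2^4 · 3^3.
Divisors: 1, 2, 3, 4, 6, 8, 9, 12, 16, 18, 24, 27, 36, 48, 54, 72, 108, 144, 216, 432.
Check each in increasing order: 224^1 ≡ 224;  224^2 ≡ 381;  224^3 ≡ 43;  224^4 ≡ 106;  224^6 ≡ 117;  224^8 ≡ 411;  224^9 ≡ 268;  224^12 ≡ 266;  224^16 ≡ 51;  224^18 ≡ 379;  224^24 ≡ 177;  224^27 ≡ 250;  224^36 ≡ 318;  224^48 ≡ 153;  224^54 ≡ 148;  224^72 ≡ 235;  224^108 ≡ 254;  224^144 ≡ 234;  224^216 ≡ 432;  224^432 ≡ 1.
Smallest exponent giving 1 is 432.

432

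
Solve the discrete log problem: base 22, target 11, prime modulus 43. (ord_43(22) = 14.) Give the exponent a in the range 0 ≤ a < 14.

Successive powers of 22 modulo 43:
  22^0=1  22^1=22  22^2=11
So 22^2 ≡ 11 (mod 43), giving a = 2.

2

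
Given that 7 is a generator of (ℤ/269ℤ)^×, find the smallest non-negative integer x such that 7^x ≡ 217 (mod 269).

198

Baby-step giant-step with m = ceil(sqrt(268)) = 17.
Baby table (7^j mod 269 for j=0..16):
  0:1  1:7  2:49  3:74  4:249  5:129  6:96  7:134
  8:131  9:110  10:232  11:10  12:70  13:221  14:202  15:69
  16:214
Giant step factor: 7^(-17) ≡ 160 (mod 269).
Scan 217·160^i mod 269 for i = 0, 1, …:
  i=0: 217   i=1: 19   i=2: 81   i=3: 48
  i=4: 148   i=5: 8   i=6: 204   i=7: 91
  i=8: 34   i=9: 60   i=10: 185   i=11: 10
Match at i=11, j=11: x = 11·17 + 11 = 198.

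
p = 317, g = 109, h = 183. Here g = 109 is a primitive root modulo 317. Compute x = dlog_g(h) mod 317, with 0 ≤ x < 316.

Baby-step giant-step with m = ceil(sqrt(316)) = 18.
Baby table (109^j mod 317 for j=0..17):
  0:1  1:109  2:152  3:84  4:280  5:88  6:82  7:62
  8:101  9:231  10:136  11:242  12:67  13:12  14:40  15:239
  16:57  17:190
Giant step factor: 109^(-18) ≡ 157 (mod 317).
Scan 183·157^i mod 317 for i = 0, 1, …:
  i=0: 183   i=1: 201   i=2: 174   i=3: 56
  i=4: 233   i=5: 126   i=6: 128   i=7: 125
  i=8: 288   i=9: 202   i=10: 14   i=11: 296
  i=12: 190
Match at i=12, j=17: x = 12·18 + 17 = 233.

233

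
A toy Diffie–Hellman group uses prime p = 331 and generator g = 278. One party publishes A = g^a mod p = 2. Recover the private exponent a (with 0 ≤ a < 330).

Baby-step giant-step with m = ceil(sqrt(330)) = 19.
Baby table (278^j mod 331 for j=0..18):
  0:1  1:278  2:161  3:73  4:103  5:168  6:33  7:237
  8:17  9:92  10:89  11:248  12:96  13:208  14:230  15:57
  16:289  17:240  18:189
Giant step factor: 278^(-19) ≡ 175 (mod 331).
Scan 2·175^i mod 331 for i = 0, 1, …:
  i=0: 2   i=1: 19   i=2: 15   i=3: 308
  i=4: 278
Match at i=4, j=1: a = 4·19 + 1 = 77.

77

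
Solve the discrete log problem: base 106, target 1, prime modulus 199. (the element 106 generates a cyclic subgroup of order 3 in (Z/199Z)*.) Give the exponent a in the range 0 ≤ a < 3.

Successive powers of 106 modulo 199:
  106^0=1
So 106^0 ≡ 1 (mod 199), giving a = 0.

0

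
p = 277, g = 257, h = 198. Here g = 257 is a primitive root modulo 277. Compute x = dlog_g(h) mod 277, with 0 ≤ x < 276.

86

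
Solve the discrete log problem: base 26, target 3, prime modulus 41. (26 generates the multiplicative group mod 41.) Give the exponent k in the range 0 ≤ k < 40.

Successive powers of 26 modulo 41:
  26^0=1  26^1=26  26^2=20  26^3=28  26^4=31  26^5=27
  26^6=5  26^7=7  26^8=18  26^9=17  26^10=32  26^11=12
  26^12=25  26^13=35  26^14=8  26^15=3
So 26^15 ≡ 3 (mod 41), giving k = 15.

15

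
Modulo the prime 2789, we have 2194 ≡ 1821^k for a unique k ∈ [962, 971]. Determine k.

963

Compute 1821^962 mod 2789 = 2562, then multiply by 1821 repeatedly:
  1821^962=2562  1821^963=2194
Found 2194 at exponent 963.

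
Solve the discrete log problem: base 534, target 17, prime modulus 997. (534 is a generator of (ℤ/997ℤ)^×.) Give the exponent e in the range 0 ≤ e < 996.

763

Baby-step giant-step with m = ceil(sqrt(996)) = 32.
Baby table (534^j mod 997 for j=0..31):
  0:1  1:534  2:14  3:497  4:196  5:976  6:750  7:703
  8:530  9:869  10:441  11:202  12:192  13:834  14:694  15:709
  16:743  17:953  18:432  19:381  20:66  21:349  22:924  23:898
  24:972  25:608  26:647  27:536  28:85  29:525  30:193  31:371
Giant step factor: 534^(-32) ≡ 928 (mod 997).
Scan 17·928^i mod 997 for i = 0, 1, …:
  i=0: 17   i=1: 821   i=2: 180   i=3: 541
  i=4: 557   i=5: 450   i=6: 854   i=7: 894
  i=8: 128   i=9: 141     …   i=22: 628
  i=23: 536
Match at i=23, j=27: e = 23·32 + 27 = 763.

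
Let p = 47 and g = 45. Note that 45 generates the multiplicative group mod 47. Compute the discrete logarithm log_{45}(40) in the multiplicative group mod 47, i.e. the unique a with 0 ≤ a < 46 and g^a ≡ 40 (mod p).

35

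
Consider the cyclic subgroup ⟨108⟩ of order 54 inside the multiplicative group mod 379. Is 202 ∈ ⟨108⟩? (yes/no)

yes

202 ∈ ⟨108⟩ iff 202^54 ≡ 1 (mod 379), since |⟨108⟩| = 54.
202^54 mod 379 = 1.
Since 1 = 1, 202 lies in the subgroup.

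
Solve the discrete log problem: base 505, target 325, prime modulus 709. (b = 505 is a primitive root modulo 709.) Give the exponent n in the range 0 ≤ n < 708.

Baby-step giant-step with m = ceil(sqrt(708)) = 27.
Baby table (505^j mod 709 for j=0..26):
  0:1  1:505  2:494  3:611  4:140  5:509  6:387  7:460
  8:457  9:360  10:296  11:590  12:170  13:61  14:318  15:356
  16:403  17:32  18:562  19:210  20:409  21:226  22:690  23:331
  24:540  25:444  26:176
Giant step factor: 505^(-27) ≡ 114 (mod 709).
Scan 325·114^i mod 709 for i = 0, 1, …:
  i=0: 325   i=1: 182   i=2: 187   i=3: 48
  i=4: 509
Match at i=4, j=5: n = 4·27 + 5 = 113.

113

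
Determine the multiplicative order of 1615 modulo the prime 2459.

2458

The order of 1615 must divide p − 1 = 2458 = 2 · 1229.
Divisors: 1, 2, 1229, 2458.
Check each in increasing order: 1615^1 ≡ 1615;  1615^2 ≡ 1685;  1615^1229 ≡ 2458;  1615^2458 ≡ 1.
Smallest exponent giving 1 is 2458.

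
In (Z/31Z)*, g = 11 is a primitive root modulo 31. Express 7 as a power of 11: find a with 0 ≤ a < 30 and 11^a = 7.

Successive powers of 11 modulo 31:
  11^0=1  11^1=11  11^2=28  11^3=29  11^4=9  11^5=6
  11^6=4  11^7=13  11^8=19  11^9=23  11^10=5  11^11=24
  11^12=16  11^13=21  11^14=14  11^15=30  11^16=20  11^17=3
  11^18=2  11^19=22  11^20=25  11^21=27  11^22=18  11^23=12
  11^24=8  11^25=26  11^26=7
So 11^26 ≡ 7 (mod 31), giving a = 26.

26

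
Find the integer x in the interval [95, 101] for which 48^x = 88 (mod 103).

Compute 48^95 mod 103 = 12, then multiply by 48 repeatedly:
  48^95=12  48^96=61  48^97=44  48^98=52  48^99=24
  48^100=19  48^101=88
Found 88 at exponent 101.

101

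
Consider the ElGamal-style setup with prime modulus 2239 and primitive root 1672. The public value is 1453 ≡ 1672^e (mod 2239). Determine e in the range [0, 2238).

Baby-step giant-step with m = ceil(sqrt(2238)) = 48.
Baby table (1672^j mod 2239 for j=0..47):
  0:1  1:1672  2:1312  3:1683  4:1792  5:442  6:154  7:3
  8:538  9:1697  10:571  11:898  12:1326  13:462  14:9  15:1614
  16:613  17:1713  18:455  19:1739  20:1386  21:27  22:364  23:1839
  24:661  25:1365  26:739  27:1919  28:81  29:1092  30:1039  31:1983
  32:1856  33:2217  34:1279  35:243  36:1037  37:878  38:1471  39:1090
  40:2173  41:1598  42:729  43:872  44:395  45:2174  46:1031  47:2041
Giant step factor: 1672^(-48) ≡ 829 (mod 2239).
Scan 1453·829^i mod 2239 for i = 0, 1, …:
  i=0: 1453   i=1: 2194   i=2: 758   i=3: 1462
  i=4: 699   i=5: 1809   i=6: 1770   i=7: 785
  i=8: 1455   i=9: 1613     …   i=17: 1193
  i=18: 1598
Match at i=18, j=41: e = 18·48 + 41 = 905.

905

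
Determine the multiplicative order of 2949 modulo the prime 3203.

1601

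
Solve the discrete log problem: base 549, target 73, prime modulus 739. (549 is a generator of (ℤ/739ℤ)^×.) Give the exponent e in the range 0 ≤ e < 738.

28

Successive powers of 549 modulo 739:
  549^0=1  549^1=549  549^2=628  549^3=398  549^4=497  549^5=162
  549^6=258  549^7=493  549^8=183  549^9=702  549^10=379  549^11=412
  549^12=54  549^13=86  549^14=657  549^15=61  549^16=234  549^17=619
  549^18=630  549^19=18  549^20=275  549^21=219  549^22=513  549^23=78
  549^24=699  549^25=210  549^26=6  549^27=338  549^28=73
So 549^28 ≡ 73 (mod 739), giving e = 28.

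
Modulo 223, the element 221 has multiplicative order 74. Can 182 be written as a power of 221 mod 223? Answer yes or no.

yes

182 ∈ ⟨221⟩ iff 182^74 ≡ 1 (mod 223), since |⟨221⟩| = 74.
182^74 mod 223 = 1.
Since 1 = 1, 182 lies in the subgroup.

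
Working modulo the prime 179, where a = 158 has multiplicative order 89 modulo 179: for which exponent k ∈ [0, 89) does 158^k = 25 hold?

Successive powers of 158 modulo 179:
  158^0=1  158^1=158  158^2=83  158^3=47  158^4=87  158^5=142
  158^6=61  158^7=151  158^8=51  158^9=3  158^10=116  158^11=70
  158^12=141  158^13=82  158^14=68  158^15=4  158^16=95  158^17=153
  158^18=9  158^19=169  158^20=31  158^21=65  158^22=67  158^23=25
So 158^23 ≡ 25 (mod 179), giving k = 23.

23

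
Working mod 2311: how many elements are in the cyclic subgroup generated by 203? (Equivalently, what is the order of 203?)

2310

The order of 203 must divide p − 1 = 2310 = 2 · 3 · 5 · 7 · 11.
Divisors: 1, 2, 3, 5, 6, 7, 10, 11, 14, 15, 21, 22, 30, 33, 35, 42, 55, 66, 70, 77, 105, 110, 154, 165, 210, 231, 330, 385, 462, 770, 1155, 2310.
Check each in increasing order: 203^1 ≡ 203;  203^2 ≡ 1922;  203^3 ≡ 1918;  203^5 ≡ 351;  203^6 ≡ 1923;  203^7 ≡ 2121;  203^10 ≡ 718;  203^11 ≡ 161;  203^14 ≡ 1435;  203^15 ≡ 119;  203^21 ≡ 48;  203^22 ≡ 500;  203^30 ≡ 295;  203^33 ≡ 1926;  203^35 ≡ 1861;  203^42 ≡ 2304;  203^55 ≡ 1624;  203^66 ≡ 321;  203^70 ≡ 1443;  203^77 ≡ 839;  203^105 ≡ 41;  203^110 ≡ 525;  203^154 ≡ 1377;  203^165 ≡ 2152;  203^210 ≡ 1681;  203^231 ≡ 2114;  203^330 ≡ 2171;  203^385 ≡ 1429;  203^462 ≡ 1833;  203^770 ≡ 1428;  203^1155 ≡ 2310;  203^2310 ≡ 1.
Smallest exponent giving 1 is 2310.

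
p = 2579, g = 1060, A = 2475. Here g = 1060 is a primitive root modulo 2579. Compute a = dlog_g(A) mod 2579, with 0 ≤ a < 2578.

Baby-step giant-step with m = ceil(sqrt(2578)) = 51.
Baby table (1060^j mod 2579 for j=0..50):
  0:1  1:1060  2:1735  3:273  4:532  5:1698  6:2317  7:812
  8:1913  9:686  10:2461  11:1291  12:1590  13:1313  14:1699  15:798
  16:2547  17:2186  18:1218  19:1580  20:1029  21:2402  22:647  23:2385
  24:680  25:1259  26:1197  27:2531  28:700  29:1827  30:2370  31:254
  32:1024  33:2260  34:2288  35:1020  36:599  37:506  38:2507  39:1050
  40:1451  41:976  42:381  43:1536  44:811  45:853  46:1530  47:2188
  48:759  49:2471  50:1575
Giant step factor: 1060^(-51) ≡ 346 (mod 2579).
Scan 2475·346^i mod 2579 for i = 0, 1, …:
  i=0: 2475   i=1: 122   i=2: 948   i=3: 475
  i=4: 1873   i=5: 729   i=6: 2071   i=7: 2183
  i=8: 2250   i=9: 2221     …   i=36: 887
  i=37: 1
Match at i=37, j=0: a = 37·51 + 0 = 1887.

1887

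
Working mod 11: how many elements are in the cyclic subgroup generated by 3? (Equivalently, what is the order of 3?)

5

The order of 3 must divide p − 1 = 10 = 2 · 5.
Divisors: 1, 2, 5, 10.
Check each in increasing order: 3^1 ≡ 3;  3^2 ≡ 9;  3^5 ≡ 1.
Smallest exponent giving 1 is 5.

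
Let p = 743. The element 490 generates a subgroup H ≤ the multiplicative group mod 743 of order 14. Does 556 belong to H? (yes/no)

⟨490⟩ has order 14; its elements mod 743 are {1, 111, 151, 232, 253, 310, 328, 415, 433, 490, 511, 592, 632, 742}.
556 is not in this set.

no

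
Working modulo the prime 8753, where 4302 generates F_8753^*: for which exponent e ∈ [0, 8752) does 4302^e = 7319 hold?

234

Baby-step giant-step with m = ceil(sqrt(8752)) = 94.
Baby table (4302^j mod 8753 for j=0..93):
  0:1  1:4302  2:3362  3:3368  4:2921  5:5587  6:8289  7:8309
  8:6819  9:4035  10:1371  11:7273  12:5224  13:4697  14:4570  15:902
  16:2825  17:3986  18:645  19:89  20:6499  21:1616  22:2150  23:6132
  24:7075  25:2469  26:4249  27:2934  28:242  29:8230  30:8328  31:1027
  32:6642  33:4092  34:1501  35:6341  36:4634  37:4887  38:7921  39:713
  40:3776  41:7537  42:3062  43:8212  44:916  45:1782  46:7289  47:4032
  48:5971  49:5940  50:3873  51:4687  52:5315  53:2294  54:4157  55:1035
  56:6046  57:4729  58:2186  59:3450  60:5565  61:1175  62:4369  63:2747
  64:1044  65:999  66:8728  67:6239  68:3480  69:3330  70:5752  71:373
  72:2847  73:2347  74:4585  75:4161  76:737  77:1988  78:695  79:5117
  80:8292  81:3709  82:8152  83:5386  84:1381  85:6528  86:3832  87:3365
  88:7521  89:4254  90:6938  91:8299  92:7564  93:5427
Giant step factor: 4302^(-94) ≡ 965 (mod 8753).
Scan 7319·965^i mod 8753 for i = 0, 1, …:
  i=0: 7319   i=1: 7917   i=2: 7289
Match at i=2, j=46: e = 2·94 + 46 = 234.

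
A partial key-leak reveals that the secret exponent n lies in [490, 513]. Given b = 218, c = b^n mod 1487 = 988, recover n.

494

Compute 218^490 mod 1487 = 1023, then multiply by 218 repeatedly:
  218^490=1023  218^491=1451  218^492=1074  218^493=673  218^494=988
Found 988 at exponent 494.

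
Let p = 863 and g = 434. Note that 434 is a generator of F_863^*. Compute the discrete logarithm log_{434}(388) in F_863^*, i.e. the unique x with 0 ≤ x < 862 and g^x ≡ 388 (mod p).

175

Baby-step giant-step with m = ceil(sqrt(862)) = 30.
Baby table (434^j mod 863 for j=0..29):
  0:1  1:434  2:222  3:555  4:93  5:664  6:797  7:698
  8:19  9:479  10:766  11:189  12:41  13:534  14:472  15:317
  16:361  17:471  18:746  19:139  20:779  21:653  22:338  23:845
  24:818  25:319  26:366  27:52  28:130  29:325
Giant step factor: 434^(-30) ≡ 675 (mod 863).
Scan 388·675^i mod 863 for i = 0, 1, …:
  i=0: 388   i=1: 411   i=2: 402   i=3: 368
  i=4: 719   i=5: 319
Match at i=5, j=25: x = 5·30 + 25 = 175.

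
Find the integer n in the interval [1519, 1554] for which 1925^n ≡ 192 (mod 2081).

Compute 1925^1519 mod 2081 = 833, then multiply by 1925 repeatedly:
  1925^1519=833  1925^1520=1155  1925^1521=867  1925^1522=13  1925^1523=53
  1925^1524=56  1925^1525=1669  1925^1526=1842  1925^1527=1907  1925^1528=91
  1925^1529=371  1925^1530=392  1925^1531=1278  1925^1532=408  1925^1533=863
  1925^1534=637  1925^1535=516  1925^1536=663  1925^1537=622  1925^1538=775
  1925^1539=1879  1925^1540=297  1925^1541=1531  1925^1542=479  1925^1543=192
Found 192 at exponent 1543.

1543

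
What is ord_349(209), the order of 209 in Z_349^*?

348

The order of 209 must divide p − 1 = 348 = 2^2 · 3 · 29.
Divisors: 1, 2, 3, 4, 6, 12, 29, 58, 87, 116, 174, 348.
Check each in increasing order: 209^1 ≡ 209;  209^2 ≡ 56;  209^3 ≡ 187;  209^4 ≡ 344;  209^6 ≡ 69;  209^12 ≡ 224;  209^29 ≡ 189;  209^58 ≡ 123;  209^87 ≡ 213;  209^116 ≡ 122;  209^174 ≡ 348;  209^348 ≡ 1.
Smallest exponent giving 1 is 348.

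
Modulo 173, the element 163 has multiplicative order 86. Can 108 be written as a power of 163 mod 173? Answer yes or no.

108 ∈ ⟨163⟩ iff 108^86 ≡ 1 (mod 173), since |⟨163⟩| = 86.
108^86 mod 173 = 172.
Since 172 ≠ 1, 108 does not lie in the subgroup.

no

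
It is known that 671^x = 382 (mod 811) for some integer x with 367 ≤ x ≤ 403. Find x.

Compute 671^367 mod 811 = 559, then multiply by 671 repeatedly:
  671^367=559  671^368=407  671^369=601  671^370=204  671^371=636
  671^372=170  671^373=530  671^374=412  671^375=712  671^376=73
  671^377=323  671^378=196  671^379=134  671^380=704  671^381=382
Found 382 at exponent 381.

381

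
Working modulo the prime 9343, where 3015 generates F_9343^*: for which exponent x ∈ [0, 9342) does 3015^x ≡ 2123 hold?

Baby-step giant-step with m = ceil(sqrt(9342)) = 97.
Baby table (3015^j mod 9343 for j=0..96):
  0:1  1:3015  2:8829  3:1228  4:2592  5:4132  6:3761  7:6356
  8:847  9:3066  10:3763  11:3043  12:9162  13:5522  14:8947  15:1964
  16:7341  17:8891  18:1298  19:8096  20:5524  21:5634  22:936  23:454
  24:4732  25:219  26:6275  27:8893  28:7328  29:7068  30:7980  31:1475
  32:9200  33:7976  34:8101  35:1913  36:3064  37:7076  38:4071  39:6706
  40:338  41:683  42:3785  43:3972  44:7197  45:4509  46:570  47:8781
  48:5996  49:8578  50:1246  51:804  52:4223  53:7179  54:6297  55:479
  56:5363  57:6055  58:8946  59:8292  60:7855  61:7663  62:8049  63:3964
  64:1763  65:8621  66:89  67:6731  68:969  69:6519  70:6456  71:3371
  72:7724  73:5104  74:639  75:1927  76:7902  77:9223  78:2577  79:5622
  80:2128  81:6622  82:8682  83:6487  84:3406  85:1133  86:5800  87:6247
  88:8560  89:3034  90:713  91:805  92:7238  93:6665  94:7525  95:3071
  96:152
Giant step factor: 3015^(-97) ≡ 5590 (mod 9343).
Scan 2123·5590^i mod 9343 for i = 0, 1, …:
  i=0: 2123   i=1: 1960   i=2: 6404   i=3: 5327
  i=4: 1789   i=5: 3500   i=6: 758   i=7: 4841
  i=8: 3862   i=9: 6250     …   i=74: 2443
  i=75: 6247
Match at i=75, j=87: x = 75·97 + 87 = 7362.

7362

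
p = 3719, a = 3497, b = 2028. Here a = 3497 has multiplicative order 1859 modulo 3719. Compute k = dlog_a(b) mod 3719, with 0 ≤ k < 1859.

Baby-step giant-step with m = ceil(sqrt(1859)) = 44.
Baby table (3497^j mod 3719 for j=0..43):
  0:1  1:3497  2:937  3:250  4:285  5:3672  6:2996  7:589
  8:3126  9:1481  10:2209  11:510  12:2069  13:1838  14:1054  15:309
  16:2063  17:3170  18:2870  19:2528  20:353  21:3452  22:3489  23:2713
  24:192  25:2004  26:1392  27:3372  28:2654  29:2133  30:2506  31:1518
  32:1433  33:1708  34:162  35:1226  36:3034  37:3310  38:1542  39:3543
  40:1882  41:2443  42:628  43:1906
Giant step factor: 3497^(-44) ≡ 2680 (mod 3719).
Scan 2028·2680^i mod 3719 for i = 0, 1, …:
  i=0: 2028   i=1: 1581   i=2: 1139   i=3: 2940
  i=4: 2358   i=5: 859   i=6: 59   i=7: 1922
  i=8: 145   i=9: 1824     …   i=33: 1568
  i=34: 3489
Match at i=34, j=22: k = 34·44 + 22 = 1518.

1518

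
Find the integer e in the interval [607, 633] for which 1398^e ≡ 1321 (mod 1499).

Compute 1398^607 mod 1499 = 35, then multiply by 1398 repeatedly:
  1398^607=35  1398^608=962  1398^609=273  1398^610=908  1398^611=1230
  1398^612=187  1398^613=600  1398^614=859  1398^615=183  1398^616=1004
  1398^617=528  1398^618=636  1398^619=221  1398^620=164  1398^621=1424
  1398^622=80  1398^623=914  1398^624=624  1398^625=1433  1398^626=670
  1398^627=1284  1398^628=729  1398^629=1321
Found 1321 at exponent 629.

629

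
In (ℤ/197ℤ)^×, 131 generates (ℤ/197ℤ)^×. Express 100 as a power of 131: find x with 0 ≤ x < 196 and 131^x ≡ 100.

12

Successive powers of 131 modulo 197:
  131^0=1  131^1=131  131^2=22  131^3=124  131^4=90  131^5=167
  131^6=10  131^7=128  131^8=23  131^9=58  131^10=112  131^11=94
  131^12=100
So 131^12 ≡ 100 (mod 197), giving x = 12.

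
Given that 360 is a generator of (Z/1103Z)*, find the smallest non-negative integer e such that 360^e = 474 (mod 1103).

Baby-step giant-step with m = ceil(sqrt(1102)) = 34.
Baby table (360^j mod 1103 for j=0..33):
  0:1  1:360  2:549  3:203  4:282  5:44  6:398  7:993
  8:108  9:275  10:833  11:967  12:675  13:340  14:1070  15:253
  16:634  17:1022  18:621  19:754  20:102  21:321  22:848  23:852
  24:86  25:76  26:888  27:913  28:1089  29:475  30:35  31:467
  32:464  33:487
Giant step factor: 360^(-34) ≡ 387 (mod 1103).
Scan 474·387^i mod 1103 for i = 0, 1, …:
  i=0: 474   i=1: 340
Match at i=1, j=13: e = 1·34 + 13 = 47.

47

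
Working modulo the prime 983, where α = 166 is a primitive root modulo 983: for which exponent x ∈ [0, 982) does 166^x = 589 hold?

634

Baby-step giant-step with m = ceil(sqrt(982)) = 32.
Baby table (166^j mod 983 for j=0..31):
  0:1  1:166  2:32  3:397  4:41  5:908  6:329  7:549
  8:698  9:857  10:710  11:883  12:111  13:732  14:603  15:815
  16:619  17:522  18:148  19:976  20:804  21:759  22:170  23:696
  24:525  25:646  26:89  27:29  28:882  29:928  30:700  31:206
Giant step factor: 166^(-32) ≡ 428 (mod 983).
Scan 589·428^i mod 983 for i = 0, 1, …:
  i=0: 589   i=1: 444   i=2: 313   i=3: 276
  i=4: 168   i=5: 145   i=6: 131   i=7: 37
  i=8: 108   i=9: 23     …   i=18: 76
  i=19: 89
Match at i=19, j=26: x = 19·32 + 26 = 634.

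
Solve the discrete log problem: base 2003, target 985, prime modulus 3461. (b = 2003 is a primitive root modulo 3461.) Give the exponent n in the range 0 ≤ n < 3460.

Baby-step giant-step with m = ceil(sqrt(3460)) = 59.
Baby table (2003^j mod 3461 for j=0..58):
  0:1  1:2003  2:710  3:3120  4:2255  5:160  6:2068  7:2848
  8:816  9:856  10:1373  11:2085  12:2289  13:2503  14:1981  15:1637
  16:1344  17:2835  18:2465  19:2009  20:2345  21:458  22:209  23:3307
  24:3028  25:1412  26:599  27:2291  28:3048  29:3401  30:955  31:2393
  32:3155  33:3140  34:783  35:516  36:2170  37:2955  38:555  39:684
  40:2957  41:1100  42:2104  43:2275  44:2149  45:2424  46:2950  47:923
  48:595  49:1201  50:208  51:1304  52:2318  53:1753  54:1805  55:2131
  56:980  57:553  58:139
Giant step factor: 2003^(-59) ≡ 1887 (mod 3461).
Scan 985·1887^i mod 3461 for i = 0, 1, …:
  i=0: 985   i=1: 138   i=2: 831   i=3: 264
  i=4: 3245   i=5: 806   i=6: 1543   i=7: 940
  i=8: 1748   i=9: 143   i=10: 3344   i=11: 725
  i=12: 980
Match at i=12, j=56: n = 12·59 + 56 = 764.

764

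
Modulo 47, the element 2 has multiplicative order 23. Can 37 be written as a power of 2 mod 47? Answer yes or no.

yes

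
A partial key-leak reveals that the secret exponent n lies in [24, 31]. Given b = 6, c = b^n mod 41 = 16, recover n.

Compute 6^24 mod 41 = 16, then multiply by 6 repeatedly:
  6^24=16
Found 16 at exponent 24.

24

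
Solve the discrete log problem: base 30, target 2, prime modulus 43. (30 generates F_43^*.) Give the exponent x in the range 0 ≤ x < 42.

Baby-step giant-step with m = ceil(sqrt(42)) = 7.
Baby table (30^j mod 43 for j=0..6):
  0:1  1:30  2:40  3:39  4:9  5:12  6:16
Giant step factor: 30^(-7) ≡ 37 (mod 43).
Scan 2·37^i mod 43 for i = 0, 1, …:
  i=0: 2   i=1: 31   i=2: 29   i=3: 41
  i=4: 12
Match at i=4, j=5: x = 4·7 + 5 = 33.

33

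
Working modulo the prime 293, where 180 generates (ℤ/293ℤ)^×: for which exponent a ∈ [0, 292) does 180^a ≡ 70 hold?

Baby-step giant-step with m = ceil(sqrt(292)) = 18.
Baby table (180^j mod 293 for j=0..17):
  0:1  1:180  2:170  3:128  4:186  5:78  6:269  7:75
  8:22  9:151  10:224  11:179  12:283  13:251  14:58  15:185
  16:191  17:99
Giant step factor: 180^(-18) ≡ 199 (mod 293).
Scan 70·199^i mod 293 for i = 0, 1, …:
  i=0: 70   i=1: 159   i=2: 290   i=3: 282
  i=4: 155   i=5: 80   i=6: 98   i=7: 164
  i=8: 113   i=9: 219     …   i=15: 248
  i=16: 128
Match at i=16, j=3: a = 16·18 + 3 = 291.

291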